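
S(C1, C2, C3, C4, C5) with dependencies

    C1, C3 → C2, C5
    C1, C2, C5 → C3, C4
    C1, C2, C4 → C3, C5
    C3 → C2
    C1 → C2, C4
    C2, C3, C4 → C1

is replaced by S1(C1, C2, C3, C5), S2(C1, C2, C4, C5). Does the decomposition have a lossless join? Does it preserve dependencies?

lossless but not dependency-preserving

Lossless test: (C1, C2, C5)⁺ = {C1, C2, C3, C4, C5}, which contains all of one fragment — lossless.
Dependency preservation: the restricted closure of {C2, C3, C4} across the fragments never reaches {C1}, so C2, C3, C4 → C1 cannot be enforced without a join — not preserved.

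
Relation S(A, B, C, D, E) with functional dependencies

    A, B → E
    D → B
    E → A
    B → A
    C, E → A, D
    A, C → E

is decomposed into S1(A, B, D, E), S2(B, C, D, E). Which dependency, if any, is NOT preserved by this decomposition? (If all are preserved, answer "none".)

Check A, C → E: no single fragment contains all of {A, C, E}, and the restricted closure of {A, C} across the fragments never reaches {E}.
A, B → E is preserved.
D → B is preserved.
E → A is preserved.
B → A is preserved.
C, E → A, D is preserved.

A, C → E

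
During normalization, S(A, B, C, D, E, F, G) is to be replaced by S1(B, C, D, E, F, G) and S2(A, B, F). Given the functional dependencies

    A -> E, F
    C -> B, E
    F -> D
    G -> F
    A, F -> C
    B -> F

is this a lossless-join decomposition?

No

Common attributes: S1 ∩ S2 = {B, F}.
Closure of {B, F}: F → D applies, adding D. So (B, F)⁺ = {B, D, F}.
The closure contains neither all of S1 = {B, C, D, E, F, G} nor all of S2 = {A, B, F}, so the common attributes are not a superkey of either fragment. The join is lossy.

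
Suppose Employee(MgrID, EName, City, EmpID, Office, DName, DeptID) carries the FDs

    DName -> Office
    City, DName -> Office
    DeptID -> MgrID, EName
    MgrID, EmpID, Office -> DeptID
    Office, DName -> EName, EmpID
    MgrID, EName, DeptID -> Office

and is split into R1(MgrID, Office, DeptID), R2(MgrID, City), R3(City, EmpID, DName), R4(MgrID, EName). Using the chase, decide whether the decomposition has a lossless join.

No

Chase test. Columns are MgrID, EName, City, EmpID, Office, DName, DeptID; row i has aⱼ where attribute j ∈ Ri, else bᵢⱼ.
Initial tableau (one row per fragment):
  row 1: a1 b12 b13 b14 a5 b16 a7
  row 2: a1 b22 a3 b24 b25 b26 b27
  row 3: b31 b32 a3 a4 b35 a6 b37
  row 4: a1 a2 b43 b44 b45 b46 b47
No row becomes fully distinguished — the join is lossy.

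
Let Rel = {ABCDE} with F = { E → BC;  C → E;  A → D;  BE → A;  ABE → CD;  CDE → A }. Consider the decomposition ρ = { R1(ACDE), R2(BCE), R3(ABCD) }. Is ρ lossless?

Chase test. Columns are ABCDE; row i has aⱼ where attribute j ∈ Ri, else bᵢⱼ.
Initial tableau (one row per fragment):
  row 1: a1 b12 a3 a4 a5
  row 2: b21 a2 a3 b24 a5
  row 3: a1 a2 a3 a4 b35
Rows 1 and 2 agree on E; apply E→BC and equate their BC entries.
Rows 1 and 3 agree on C; apply C→E and equate their E entries.
Rows 1 and 2 agree on BE; apply BE→A and equate their A entries.
Rows 1 and 2 agree on ABE; apply ABE→CD and equate their CD entries.
Row 1 is now all distinguished symbols — the join is lossless.

Yes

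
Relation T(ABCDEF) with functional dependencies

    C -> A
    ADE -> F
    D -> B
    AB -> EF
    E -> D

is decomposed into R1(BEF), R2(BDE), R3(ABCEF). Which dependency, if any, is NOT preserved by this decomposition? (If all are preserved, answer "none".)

none

C → A lies within R3.
ADE → F: restricted closure across fragments reaches F.
D → B lies within R2.
AB → EF lies within R3.
E → D lies within R2.
Every dependency is enforceable on the fragments, so the decomposition is dependency-preserving.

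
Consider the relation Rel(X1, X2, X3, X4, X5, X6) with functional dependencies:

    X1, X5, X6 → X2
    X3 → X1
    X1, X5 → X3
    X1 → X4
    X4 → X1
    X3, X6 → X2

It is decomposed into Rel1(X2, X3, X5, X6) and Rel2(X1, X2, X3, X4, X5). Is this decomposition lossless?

Common attributes: Rel1 ∩ Rel2 = {X2, X3, X5}.
Closure of {X2, X3, X5}: X3 → X1 applies, adding X1; X1 → X4 applies, adding X4. So (X2, X3, X5)⁺ = {X1, X2, X3, X4, X5}.
This closure contains every attribute of Rel2, so Rel1 ∩ Rel2 → Rel2. The join is lossless.

Yes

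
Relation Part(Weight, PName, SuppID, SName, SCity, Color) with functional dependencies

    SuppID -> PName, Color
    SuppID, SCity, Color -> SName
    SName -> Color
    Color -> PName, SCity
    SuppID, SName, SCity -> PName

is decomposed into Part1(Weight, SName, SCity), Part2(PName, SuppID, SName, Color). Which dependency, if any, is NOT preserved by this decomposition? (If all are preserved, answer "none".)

Color -> PName, SCity

Check Color → PName, SCity: no single fragment contains all of {PName, SCity, Color}, and the restricted closure of {Color} across the fragments never reaches {PName, SCity}.
SuppID → PName, Color is preserved.
SuppID, SCity, Color → SName is preserved.
SName → Color is preserved.
SuppID, SName, SCity → PName is preserved.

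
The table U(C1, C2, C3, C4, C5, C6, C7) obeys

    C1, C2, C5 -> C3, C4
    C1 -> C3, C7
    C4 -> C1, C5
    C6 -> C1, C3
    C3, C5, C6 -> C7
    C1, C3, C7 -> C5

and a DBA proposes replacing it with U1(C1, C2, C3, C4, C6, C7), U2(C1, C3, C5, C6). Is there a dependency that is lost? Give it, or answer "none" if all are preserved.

C1, C2, C5 → C3, C4: restricted closure across fragments reaches C3, C4.
C1 → C3, C7 lies within U1.
C4 → C1, C5: restricted closure across fragments reaches C1, C5.
C6 → C1, C3 lies within U1.
C3, C5, C6 → C7: restricted closure across fragments reaches C7.
C1, C3, C7 → C5: restricted closure across fragments reaches C5.
Every dependency is enforceable on the fragments, so the decomposition is dependency-preserving.

none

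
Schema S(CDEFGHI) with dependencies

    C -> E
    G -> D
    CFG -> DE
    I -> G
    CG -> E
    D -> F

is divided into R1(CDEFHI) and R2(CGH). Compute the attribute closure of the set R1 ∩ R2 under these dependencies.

CEH

R1 ∩ R2 = {CH}.
C → E applies, adding E
Closure: {CEH}.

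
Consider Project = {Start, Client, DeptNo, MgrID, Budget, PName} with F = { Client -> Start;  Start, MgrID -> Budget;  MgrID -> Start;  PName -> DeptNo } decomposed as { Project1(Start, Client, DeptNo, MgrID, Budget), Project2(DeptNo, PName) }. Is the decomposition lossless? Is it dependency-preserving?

lossy but dependency-preserving

Lossless test: (DeptNo)⁺ = {DeptNo}, which is a superkey of neither fragment — lossy.
Dependency preservation: every FD's attributes lie within a single fragment, so each can be enforced locally — preserved.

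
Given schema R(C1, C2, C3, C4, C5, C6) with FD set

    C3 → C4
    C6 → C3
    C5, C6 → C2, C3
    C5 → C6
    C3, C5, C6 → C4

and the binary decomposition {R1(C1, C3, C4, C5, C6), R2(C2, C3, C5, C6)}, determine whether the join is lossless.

Yes

Common attributes: R1 ∩ R2 = {C3, C5, C6}.
Closure of {C3, C5, C6}: C3 → C4 applies, adding C4; C5, C6 → C2, C3 applies, adding C2. So (C3, C5, C6)⁺ = {C2, C3, C4, C5, C6}.
This closure contains every attribute of R2, so R1 ∩ R2 → R2. The join is lossless.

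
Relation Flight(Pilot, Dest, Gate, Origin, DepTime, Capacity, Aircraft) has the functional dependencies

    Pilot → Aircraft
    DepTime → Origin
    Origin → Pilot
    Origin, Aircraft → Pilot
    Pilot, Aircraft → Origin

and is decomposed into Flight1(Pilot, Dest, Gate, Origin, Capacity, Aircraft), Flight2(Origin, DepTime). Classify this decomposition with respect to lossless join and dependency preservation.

lossy but dependency-preserving

Lossless test: (Origin)⁺ = {Pilot, Origin, Aircraft}, which is a superkey of neither fragment — lossy.
Dependency preservation: every FD's attributes lie within a single fragment, so each can be enforced locally — preserved.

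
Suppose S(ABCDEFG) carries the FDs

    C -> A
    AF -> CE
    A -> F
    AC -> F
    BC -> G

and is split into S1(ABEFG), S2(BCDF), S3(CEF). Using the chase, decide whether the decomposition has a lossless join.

Chase test. Columns are ABCDEFG; row i has aⱼ where attribute j ∈ Si, else bᵢⱼ.
Initial tableau (one row per fragment):
  row 1: a1 a2 b13 b14 a5 a6 a7
  row 2: b21 a2 a3 a4 b25 a6 b27
  row 3: b31 b32 a3 b34 a5 a6 b37
Rows 2 and 3 agree on C; apply C→A and equate their A entries.
Rows 2 and 3 agree on AF; apply AF→CE and equate their CE entries.
No row becomes fully distinguished — the join is lossy.

No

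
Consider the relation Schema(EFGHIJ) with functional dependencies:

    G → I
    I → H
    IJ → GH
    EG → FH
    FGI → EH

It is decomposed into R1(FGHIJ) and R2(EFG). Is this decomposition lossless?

Common attributes: R1 ∩ R2 = {FG}.
Closure of {FG}: G → I applies, adding I; I → H applies, adding H; FGI → EH applies, adding E. So (FG)⁺ = {EFGHI}.
This closure contains every attribute of R2, so R1 ∩ R2 → R2. The join is lossless.

Yes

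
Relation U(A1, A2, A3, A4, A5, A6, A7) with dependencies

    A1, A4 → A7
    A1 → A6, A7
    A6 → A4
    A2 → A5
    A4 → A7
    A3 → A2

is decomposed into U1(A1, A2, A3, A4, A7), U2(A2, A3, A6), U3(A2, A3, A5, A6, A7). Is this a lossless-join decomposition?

No

Chase test. Columns are A1, A2, A3, A4, A5, A6, A7; row i has aⱼ where attribute j ∈ Ui, else bᵢⱼ.
Initial tableau (one row per fragment):
  row 1: a1 a2 a3 a4 b15 b16 a7
  row 2: b21 a2 a3 b24 b25 a6 b27
  row 3: b31 a2 a3 b34 a5 a6 a7
Rows 2 and 3 agree on A6; apply A6→A4 and equate their A4 entries.
Rows 1 and 2 agree on A2; apply A2→A5 and equate their A5 entries.
Rows 1 and 3 agree on A2; apply A2→A5 and equate their A5 entries.
Rows 2 and 3 agree on A4; apply A4→A7 and equate their A7 entries.
No row becomes fully distinguished — the join is lossy.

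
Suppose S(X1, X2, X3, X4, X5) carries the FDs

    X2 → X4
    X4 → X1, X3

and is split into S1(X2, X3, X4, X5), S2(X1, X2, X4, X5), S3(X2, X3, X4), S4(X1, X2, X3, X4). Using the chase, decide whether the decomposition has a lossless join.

Yes

Chase test. Columns are X1, X2, X3, X4, X5; row i has aⱼ where attribute j ∈ Si, else bᵢⱼ.
Initial tableau (one row per fragment):
  row 1: b11 a2 a3 a4 a5
  row 2: a1 a2 b23 a4 a5
  row 3: b31 a2 a3 a4 b35
  row 4: a1 a2 a3 a4 b45
Rows 1 and 2 agree on X4; apply X4→X1, X3 and equate their X1, X3 entries.
Rows 1 and 3 agree on X4; apply X4→X1, X3 and equate their X1, X3 entries.
Row 1 is now all distinguished symbols — the join is lossless.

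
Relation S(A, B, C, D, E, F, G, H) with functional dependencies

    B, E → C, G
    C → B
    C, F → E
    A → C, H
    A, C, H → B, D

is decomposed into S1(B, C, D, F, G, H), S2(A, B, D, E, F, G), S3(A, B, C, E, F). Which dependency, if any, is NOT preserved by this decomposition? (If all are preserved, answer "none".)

A → C, H

Check A → C, H: no single fragment contains all of {A, C, H}, and the restricted closure of {A} across the fragments never reaches {C, H}.
B, E → C, G is preserved.
C → B is preserved.
C, F → E is preserved.
A, C, H → B, D is preserved.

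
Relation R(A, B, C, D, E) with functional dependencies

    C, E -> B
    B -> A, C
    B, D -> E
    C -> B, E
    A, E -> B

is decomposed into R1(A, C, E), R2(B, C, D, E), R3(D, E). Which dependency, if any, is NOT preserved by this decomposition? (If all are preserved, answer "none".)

C, E → B lies within R2.
B → A, C: restricted closure across fragments reaches A, C.
B, D → E lies within R2.
C → B, E lies within R2.
A, E → B: restricted closure across fragments reaches B.
Every dependency is enforceable on the fragments, so the decomposition is dependency-preserving.

none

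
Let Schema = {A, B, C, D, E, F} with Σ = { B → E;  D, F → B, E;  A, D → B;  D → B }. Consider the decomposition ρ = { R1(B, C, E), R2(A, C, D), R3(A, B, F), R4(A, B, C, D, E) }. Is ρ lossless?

Chase test. Columns are A, B, C, D, E, F; row i has aⱼ where attribute j ∈ Ri, else bᵢⱼ.
Initial tableau (one row per fragment):
  row 1: b11 a2 a3 b14 a5 b16
  row 2: a1 b22 a3 a4 b25 b26
  row 3: a1 a2 b33 b34 b35 a6
  row 4: a1 a2 a3 a4 a5 b46
Rows 1 and 3 agree on B; apply B→E and equate their E entries.
Rows 2 and 4 agree on A, D; apply A, D→B and equate their B entries.
Rows 1 and 2 agree on B; apply B→E and equate their E entries.
No row becomes fully distinguished — the join is lossy.

No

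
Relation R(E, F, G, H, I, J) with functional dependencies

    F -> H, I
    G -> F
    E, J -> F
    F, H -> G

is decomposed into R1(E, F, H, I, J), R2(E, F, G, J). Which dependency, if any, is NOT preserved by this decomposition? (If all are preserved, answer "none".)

none

F → H, I lies within R1.
G → F lies within R2.
E, J → F lies within R1.
F, H → G: restricted closure across fragments reaches G.
Every dependency is enforceable on the fragments, so the decomposition is dependency-preserving.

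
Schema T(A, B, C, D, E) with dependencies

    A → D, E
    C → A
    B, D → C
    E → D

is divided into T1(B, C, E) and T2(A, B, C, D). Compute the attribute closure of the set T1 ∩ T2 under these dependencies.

A, B, C, D, E

T1 ∩ T2 = {B, C}.
C → A applies, adding A
A → D, E applies, adding D, E
Closure: {A, B, C, D, E}.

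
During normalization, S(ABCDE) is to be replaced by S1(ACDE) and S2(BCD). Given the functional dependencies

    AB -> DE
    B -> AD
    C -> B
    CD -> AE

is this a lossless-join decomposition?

Common attributes: S1 ∩ S2 = {CD}.
Closure of {CD}: C → B applies, adding B; CD → AE applies, adding AE. So (CD)⁺ = {ABCDE}.
This closure contains every attribute of S1, so S1 ∩ S2 → S1. The join is lossless.

Yes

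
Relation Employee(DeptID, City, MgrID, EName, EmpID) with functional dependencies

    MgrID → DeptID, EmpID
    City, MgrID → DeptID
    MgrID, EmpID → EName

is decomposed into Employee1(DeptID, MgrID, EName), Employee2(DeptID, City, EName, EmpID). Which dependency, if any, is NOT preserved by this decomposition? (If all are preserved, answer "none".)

MgrID → DeptID, EmpID

Check MgrID → DeptID, EmpID: no single fragment contains all of {DeptID, MgrID, EmpID}, and the restricted closure of {MgrID} across the fragments never reaches {DeptID, EmpID}.
City, MgrID → DeptID is preserved.
MgrID, EmpID → EName is preserved.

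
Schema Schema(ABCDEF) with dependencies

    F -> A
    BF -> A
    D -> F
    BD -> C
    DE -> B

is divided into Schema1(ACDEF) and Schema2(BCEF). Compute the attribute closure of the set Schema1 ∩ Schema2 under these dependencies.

ACEF

Schema1 ∩ Schema2 = {CEF}.
F → A applies, adding A
Closure: {ACEF}.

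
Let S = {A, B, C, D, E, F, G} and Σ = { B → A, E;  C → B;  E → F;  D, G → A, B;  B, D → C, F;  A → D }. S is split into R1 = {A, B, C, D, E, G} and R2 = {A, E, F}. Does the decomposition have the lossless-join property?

Yes

Common attributes: R1 ∩ R2 = {A, E}.
Closure of {A, E}: E → F applies, adding F; A → D applies, adding D. So (A, E)⁺ = {A, D, E, F}.
This closure contains every attribute of R2, so R1 ∩ R2 → R2. The join is lossless.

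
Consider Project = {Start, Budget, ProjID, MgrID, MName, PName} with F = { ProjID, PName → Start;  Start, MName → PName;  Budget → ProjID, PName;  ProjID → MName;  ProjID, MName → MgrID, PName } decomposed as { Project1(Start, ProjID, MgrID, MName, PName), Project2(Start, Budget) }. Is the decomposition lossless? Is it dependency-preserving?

lossy and not dependency-preserving

Lossless test: (Start)⁺ = {Start}, which is a superkey of neither fragment — lossy.
Dependency preservation: the restricted closure of {Budget} across the fragments never reaches {ProjID, PName}, so Budget → ProjID, PName cannot be enforced without a join — not preserved.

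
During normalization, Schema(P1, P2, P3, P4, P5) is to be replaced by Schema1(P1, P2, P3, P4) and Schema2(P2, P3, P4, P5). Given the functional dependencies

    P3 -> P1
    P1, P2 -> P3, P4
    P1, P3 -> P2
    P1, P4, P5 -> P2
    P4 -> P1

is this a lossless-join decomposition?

Yes

Common attributes: Schema1 ∩ Schema2 = {P2, P3, P4}.
Closure of {P2, P3, P4}: P3 → P1 applies, adding P1. So (P2, P3, P4)⁺ = {P1, P2, P3, P4}.
This closure contains every attribute of Schema1, so Schema1 ∩ Schema2 → Schema1. The join is lossless.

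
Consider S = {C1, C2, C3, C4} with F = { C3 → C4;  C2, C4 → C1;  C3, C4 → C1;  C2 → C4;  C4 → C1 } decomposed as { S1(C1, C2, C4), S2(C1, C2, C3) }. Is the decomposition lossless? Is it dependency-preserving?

lossless but not dependency-preserving

Lossless test: (C1, C2)⁺ = {C1, C2, C4}, which contains all of one fragment — lossless.
Dependency preservation: the restricted closure of {C3} across the fragments never reaches {C4}, so C3 → C4 cannot be enforced without a join — not preserved.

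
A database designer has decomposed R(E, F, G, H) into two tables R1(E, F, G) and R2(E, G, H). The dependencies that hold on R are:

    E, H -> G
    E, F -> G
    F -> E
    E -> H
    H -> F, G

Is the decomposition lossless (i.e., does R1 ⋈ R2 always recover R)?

Common attributes: R1 ∩ R2 = {E, G}.
Closure of {E, G}: E → H applies, adding H; H → F, G applies, adding F. So (E, G)⁺ = {E, F, G, H}.
This closure contains every attribute of R1, so R1 ∩ R2 → R1. The join is lossless.

Yes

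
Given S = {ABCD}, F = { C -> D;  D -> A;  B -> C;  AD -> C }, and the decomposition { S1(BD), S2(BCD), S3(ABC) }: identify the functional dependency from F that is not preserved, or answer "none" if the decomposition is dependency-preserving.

none

C → D lies within S2.
D → A: restricted closure across fragments reaches A.
B → C lies within S2.
AD → C: restricted closure across fragments reaches C.
Every dependency is enforceable on the fragments, so the decomposition is dependency-preserving.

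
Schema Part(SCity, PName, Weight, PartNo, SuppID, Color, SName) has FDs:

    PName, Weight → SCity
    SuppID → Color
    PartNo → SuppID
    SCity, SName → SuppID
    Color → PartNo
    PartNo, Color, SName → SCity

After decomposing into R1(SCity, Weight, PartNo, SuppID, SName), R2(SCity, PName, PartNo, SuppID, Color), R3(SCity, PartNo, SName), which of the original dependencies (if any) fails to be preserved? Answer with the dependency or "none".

Check PName, Weight → SCity: no single fragment contains all of {SCity, PName, Weight}, and the restricted closure of {PName, Weight} across the fragments never reaches {SCity}.
SuppID → Color is preserved.
PartNo → SuppID is preserved.
SCity, SName → SuppID is preserved.
Color → PartNo is preserved.
PartNo, Color, SName → SCity is preserved.

PName, Weight → SCity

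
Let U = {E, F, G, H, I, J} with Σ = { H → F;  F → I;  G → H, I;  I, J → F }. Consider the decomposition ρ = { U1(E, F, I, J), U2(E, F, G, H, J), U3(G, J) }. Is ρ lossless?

Chase test. Columns are E, F, G, H, I, J; row i has aⱼ where attribute j ∈ Ui, else bᵢⱼ.
Initial tableau (one row per fragment):
  row 1: a1 a2 b13 b14 a5 a6
  row 2: a1 a2 a3 a4 b25 a6
  row 3: b31 b32 a3 b34 b35 a6
Rows 1 and 2 agree on F; apply F→I and equate their I entries.
Rows 2 and 3 agree on G; apply G→H, I and equate their H, I entries.
Rows 1 and 3 agree on I, J; apply I, J→F and equate their F entries.
Row 2 is now all distinguished symbols — the join is lossless.

Yes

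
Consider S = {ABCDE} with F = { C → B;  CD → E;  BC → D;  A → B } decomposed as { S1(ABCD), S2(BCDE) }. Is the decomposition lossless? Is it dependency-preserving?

Lossless test: (BCD)⁺ = {BCDE}, which contains all of one fragment — lossless.
Dependency preservation: every FD's attributes lie within a single fragment, so each can be enforced locally — preserved.

lossless and dependency-preserving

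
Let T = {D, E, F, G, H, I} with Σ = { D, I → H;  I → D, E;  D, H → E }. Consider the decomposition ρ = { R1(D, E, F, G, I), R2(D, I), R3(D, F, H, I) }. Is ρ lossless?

Yes

Chase test. Columns are D, E, F, G, H, I; row i has aⱼ where attribute j ∈ Ri, else bᵢⱼ.
Initial tableau (one row per fragment):
  row 1: a1 a2 a3 a4 b15 a6
  row 2: a1 b22 b23 b24 b25 a6
  row 3: a1 b32 a3 b34 a5 a6
Rows 1 and 2 agree on D, I; apply D, I→H and equate their H entries.
Rows 1 and 3 agree on D, I; apply D, I→H and equate their H entries.
Rows 1 and 2 agree on I; apply I→D, E and equate their D, E entries.
Rows 1 and 3 agree on I; apply I→D, E and equate their D, E entries.
Row 1 is now all distinguished symbols — the join is lossless.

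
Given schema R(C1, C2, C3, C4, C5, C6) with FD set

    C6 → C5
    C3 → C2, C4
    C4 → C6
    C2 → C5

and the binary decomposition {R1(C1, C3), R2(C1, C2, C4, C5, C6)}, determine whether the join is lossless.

Common attributes: R1 ∩ R2 = {C1}.
No dependency enlarges {C1}, so (C1)⁺ = {C1}.
The closure contains neither all of R1 = {C1, C3} nor all of R2 = {C1, C2, C4, C5, C6}, so the common attributes are not a superkey of either fragment. The join is lossy.

No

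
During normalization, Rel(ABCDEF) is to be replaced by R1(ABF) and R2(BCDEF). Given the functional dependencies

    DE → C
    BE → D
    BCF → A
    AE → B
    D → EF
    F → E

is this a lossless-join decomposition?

Yes

Common attributes: R1 ∩ R2 = {BF}.
Closure of {BF}: F → E applies, adding E; BE → D applies, adding D; DE → C applies, adding C; BCF → A applies, adding A. So (BF)⁺ = {ABCDEF}.
This closure contains every attribute of R1, so R1 ∩ R2 → R1. The join is lossless.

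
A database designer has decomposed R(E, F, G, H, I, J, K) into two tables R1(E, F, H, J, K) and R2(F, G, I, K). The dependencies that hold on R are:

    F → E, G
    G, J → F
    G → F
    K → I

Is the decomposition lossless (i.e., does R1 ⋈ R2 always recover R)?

Yes

Common attributes: R1 ∩ R2 = {F, K}.
Closure of {F, K}: F → E, G applies, adding E, G; K → I applies, adding I. So (F, K)⁺ = {E, F, G, I, K}.
This closure contains every attribute of R2, so R1 ∩ R2 → R2. The join is lossless.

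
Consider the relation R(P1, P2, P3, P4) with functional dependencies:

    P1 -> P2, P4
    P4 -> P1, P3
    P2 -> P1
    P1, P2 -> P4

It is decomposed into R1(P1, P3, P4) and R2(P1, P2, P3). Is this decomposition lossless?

Yes

Common attributes: R1 ∩ R2 = {P1, P3}.
Closure of {P1, P3}: P1 → P2, P4 applies, adding P2, P4. So (P1, P3)⁺ = {P1, P2, P3, P4}.
This closure contains every attribute of R1, so R1 ∩ R2 → R1. The join is lossless.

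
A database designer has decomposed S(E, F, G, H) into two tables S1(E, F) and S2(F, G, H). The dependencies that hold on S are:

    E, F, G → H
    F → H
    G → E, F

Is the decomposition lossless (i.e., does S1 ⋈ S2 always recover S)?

Common attributes: S1 ∩ S2 = {F}.
Closure of {F}: F → H applies, adding H. So (F)⁺ = {F, H}.
The closure contains neither all of S1 = {E, F} nor all of S2 = {F, G, H}, so the common attributes are not a superkey of either fragment. The join is lossy.

No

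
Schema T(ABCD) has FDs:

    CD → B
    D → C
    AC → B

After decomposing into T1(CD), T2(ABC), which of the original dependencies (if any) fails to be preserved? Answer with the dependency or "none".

CD → B

Check CD → B: no single fragment contains all of {BCD}, and the restricted closure of {CD} across the fragments never reaches {B}.
D → C is preserved.
AC → B is preserved.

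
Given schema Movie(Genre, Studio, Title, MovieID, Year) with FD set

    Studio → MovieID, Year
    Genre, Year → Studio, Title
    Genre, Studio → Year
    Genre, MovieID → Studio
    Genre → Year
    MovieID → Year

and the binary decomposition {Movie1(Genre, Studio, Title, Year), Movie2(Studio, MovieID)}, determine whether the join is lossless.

Yes

Common attributes: Movie1 ∩ Movie2 = {Studio}.
Closure of {Studio}: Studio → MovieID, Year applies, adding MovieID, Year. So (Studio)⁺ = {Studio, MovieID, Year}.
This closure contains every attribute of Movie2, so Movie1 ∩ Movie2 → Movie2. The join is lossless.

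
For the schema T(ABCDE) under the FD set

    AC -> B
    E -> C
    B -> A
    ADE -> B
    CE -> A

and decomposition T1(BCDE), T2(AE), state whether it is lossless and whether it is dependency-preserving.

Lossless test: (E)⁺ = {ABCE}, which contains all of one fragment — lossless.
Dependency preservation: the restricted closure of {AC} across the fragments never reaches {B}, so AC → B cannot be enforced without a join — not preserved.

lossless but not dependency-preserving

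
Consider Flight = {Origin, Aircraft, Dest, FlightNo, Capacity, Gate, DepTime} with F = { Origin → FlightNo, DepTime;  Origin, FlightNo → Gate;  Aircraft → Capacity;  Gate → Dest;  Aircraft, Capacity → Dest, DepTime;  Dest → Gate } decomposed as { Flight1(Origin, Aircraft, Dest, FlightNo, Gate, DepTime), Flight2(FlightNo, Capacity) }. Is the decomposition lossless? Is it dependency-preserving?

Lossless test: (FlightNo)⁺ = {FlightNo}, which is a superkey of neither fragment — lossy.
Dependency preservation: the restricted closure of {Aircraft} across the fragments never reaches {Capacity}, so Aircraft → Capacity cannot be enforced without a join — not preserved.

lossy and not dependency-preserving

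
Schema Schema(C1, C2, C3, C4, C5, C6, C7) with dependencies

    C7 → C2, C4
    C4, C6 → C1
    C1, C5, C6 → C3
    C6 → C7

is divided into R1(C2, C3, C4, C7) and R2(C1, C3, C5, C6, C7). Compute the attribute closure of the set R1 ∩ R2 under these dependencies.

R1 ∩ R2 = {C3, C7}.
C7 → C2, C4 applies, adding C2, C4
Closure: {C2, C3, C4, C7}.

C2, C3, C4, C7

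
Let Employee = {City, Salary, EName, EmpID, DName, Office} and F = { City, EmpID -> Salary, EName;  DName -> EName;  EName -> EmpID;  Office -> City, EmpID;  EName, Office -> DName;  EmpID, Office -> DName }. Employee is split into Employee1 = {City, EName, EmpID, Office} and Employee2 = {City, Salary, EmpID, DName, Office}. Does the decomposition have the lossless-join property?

Common attributes: Employee1 ∩ Employee2 = {City, EmpID, Office}.
Closure of {City, EmpID, Office}: City, EmpID → Salary, EName applies, adding Salary, EName; EName, Office → DName applies, adding DName. So (City, EmpID, Office)⁺ = {City, Salary, EName, EmpID, DName, Office}.
This closure contains every attribute of Employee1, so Employee1 ∩ Employee2 → Employee1. The join is lossless.

Yes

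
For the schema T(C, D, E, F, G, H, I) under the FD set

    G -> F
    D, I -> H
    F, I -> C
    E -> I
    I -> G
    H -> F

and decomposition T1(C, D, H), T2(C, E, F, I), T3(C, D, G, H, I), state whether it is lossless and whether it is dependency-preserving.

lossy and not dependency-preserving

Lossless test (chase): Rows 2 and 3 agree on I; apply I→G and equate their G entries. Rows 1 and 3 agree on H; apply H→F and equate their F entries. Rows 2 and 3 agree on G; apply G→F and equate their F entries. No row becomes fully distinguished — the join is lossy.
Dependency preservation: the restricted closure of {G} across the fragments never reaches {F}, so G → F cannot be enforced without a join — not preserved.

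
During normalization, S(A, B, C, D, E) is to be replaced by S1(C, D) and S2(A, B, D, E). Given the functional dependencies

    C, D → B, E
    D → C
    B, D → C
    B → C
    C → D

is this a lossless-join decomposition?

Yes

Common attributes: S1 ∩ S2 = {D}.
Closure of {D}: D → C applies, adding C; C, D → B, E applies, adding B, E. So (D)⁺ = {B, C, D, E}.
This closure contains every attribute of S1, so S1 ∩ S2 → S1. The join is lossless.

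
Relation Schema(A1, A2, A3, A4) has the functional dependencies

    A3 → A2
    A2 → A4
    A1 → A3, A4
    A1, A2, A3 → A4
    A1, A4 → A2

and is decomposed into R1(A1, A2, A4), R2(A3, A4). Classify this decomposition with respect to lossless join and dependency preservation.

lossy and not dependency-preserving

Lossless test: (A4)⁺ = {A4}, which is a superkey of neither fragment — lossy.
Dependency preservation: the restricted closure of {A3} across the fragments never reaches {A2}, so A3 → A2 cannot be enforced without a join — not preserved.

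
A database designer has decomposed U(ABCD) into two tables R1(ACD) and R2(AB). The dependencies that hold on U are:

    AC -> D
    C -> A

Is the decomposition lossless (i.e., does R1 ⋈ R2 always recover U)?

Common attributes: R1 ∩ R2 = {A}.
No dependency enlarges {A}, so (A)⁺ = {A}.
The closure contains neither all of R1 = {ACD} nor all of R2 = {AB}, so the common attributes are not a superkey of either fragment. The join is lossy.

No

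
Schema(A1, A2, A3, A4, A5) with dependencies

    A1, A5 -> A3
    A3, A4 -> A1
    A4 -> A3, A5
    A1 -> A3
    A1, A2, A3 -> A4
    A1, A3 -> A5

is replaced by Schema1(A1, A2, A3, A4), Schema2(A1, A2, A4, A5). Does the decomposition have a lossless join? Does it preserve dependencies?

Lossless test: (A1, A2, A4)⁺ = {A1, A2, A3, A4, A5}, which contains all of one fragment — lossless.
Dependency preservation: A1, A5 → A3; A4 → A3, A5; A1, A3 → A5 are not contained in any single fragment, but the restricted closure of each left-hand side across the fragments still reaches the right-hand side; the remaining FDs each lie inside some fragment. All dependencies are preserved.

lossless and dependency-preserving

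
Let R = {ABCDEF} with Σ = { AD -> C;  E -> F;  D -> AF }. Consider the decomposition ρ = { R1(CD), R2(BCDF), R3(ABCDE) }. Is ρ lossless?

Chase test. Columns are ABCDEF; row i has aⱼ where attribute j ∈ Ri, else bᵢⱼ.
Initial tableau (one row per fragment):
  row 1: b11 b12 a3 a4 b15 b16
  row 2: b21 a2 a3 a4 b25 a6
  row 3: a1 a2 a3 a4 a5 b36
Rows 1 and 2 agree on D; apply D→AF and equate their AF entries.
Rows 1 and 3 agree on D; apply D→AF and equate their AF entries.
Row 3 is now all distinguished symbols — the join is lossless.

Yes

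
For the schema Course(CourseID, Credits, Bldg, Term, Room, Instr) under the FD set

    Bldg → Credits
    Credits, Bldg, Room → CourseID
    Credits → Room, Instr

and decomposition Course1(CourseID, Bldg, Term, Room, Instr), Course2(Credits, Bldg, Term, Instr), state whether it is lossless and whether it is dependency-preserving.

lossless but not dependency-preserving

Lossless test: (Bldg, Term, Instr)⁺ = {CourseID, Credits, Bldg, Term, Room, Instr}, which contains all of one fragment — lossless.
Dependency preservation: the restricted closure of {Credits} across the fragments never reaches {Room, Instr}, so Credits → Room, Instr cannot be enforced without a join — not preserved.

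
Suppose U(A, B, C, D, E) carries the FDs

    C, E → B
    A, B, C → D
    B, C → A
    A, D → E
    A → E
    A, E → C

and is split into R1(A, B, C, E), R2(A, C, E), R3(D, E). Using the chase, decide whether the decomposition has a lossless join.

No

Chase test. Columns are A, B, C, D, E; row i has aⱼ where attribute j ∈ Ri, else bᵢⱼ.
Initial tableau (one row per fragment):
  row 1: a1 a2 a3 b14 a5
  row 2: a1 b22 a3 b24 a5
  row 3: b31 b32 b33 a4 a5
Rows 1 and 2 agree on C, E; apply C, E→B and equate their B entries.
Rows 1 and 2 agree on A, B, C; apply A, B, C→D and equate their D entries.
No row becomes fully distinguished — the join is lossy.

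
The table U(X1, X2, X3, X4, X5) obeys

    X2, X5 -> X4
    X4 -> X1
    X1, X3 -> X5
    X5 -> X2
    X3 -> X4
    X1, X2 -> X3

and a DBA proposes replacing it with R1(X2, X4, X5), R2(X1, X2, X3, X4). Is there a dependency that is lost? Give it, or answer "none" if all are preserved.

none

X2, X5 → X4 lies within R1.
X4 → X1 lies within R2.
X1, X3 → X5: restricted closure across fragments reaches X5.
X5 → X2 lies within R1.
X3 → X4 lies within R2.
X1, X2 → X3 lies within R2.
Every dependency is enforceable on the fragments, so the decomposition is dependency-preserving.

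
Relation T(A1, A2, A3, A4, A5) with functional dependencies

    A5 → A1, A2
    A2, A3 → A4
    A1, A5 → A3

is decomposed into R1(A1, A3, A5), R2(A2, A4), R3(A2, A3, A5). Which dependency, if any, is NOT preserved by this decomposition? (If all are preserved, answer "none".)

Check A2, A3 → A4: no single fragment contains all of {A2, A3, A4}, and the restricted closure of {A2, A3} across the fragments never reaches {A4}.
A5 → A1, A2 is preserved.
A1, A5 → A3 is preserved.

A2, A3 → A4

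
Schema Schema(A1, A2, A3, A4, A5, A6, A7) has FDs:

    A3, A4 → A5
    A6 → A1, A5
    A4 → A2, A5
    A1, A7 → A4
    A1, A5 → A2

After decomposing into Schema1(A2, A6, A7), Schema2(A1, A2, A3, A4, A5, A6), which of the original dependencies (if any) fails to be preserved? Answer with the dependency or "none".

Check A1, A7 → A4: no single fragment contains all of {A1, A4, A7}, and the restricted closure of {A1, A7} across the fragments never reaches {A4}.
A3, A4 → A5 is preserved.
A6 → A1, A5 is preserved.
A4 → A2, A5 is preserved.
A1, A5 → A2 is preserved.

A1, A7 → A4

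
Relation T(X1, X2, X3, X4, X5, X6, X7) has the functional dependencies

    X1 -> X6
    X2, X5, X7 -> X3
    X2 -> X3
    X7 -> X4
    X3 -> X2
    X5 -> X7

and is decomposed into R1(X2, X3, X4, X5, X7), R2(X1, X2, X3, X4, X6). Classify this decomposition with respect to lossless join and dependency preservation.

lossy but dependency-preserving

Lossless test: (X2, X3, X4)⁺ = {X2, X3, X4}, which is a superkey of neither fragment — lossy.
Dependency preservation: every FD's attributes lie within a single fragment, so each can be enforced locally — preserved.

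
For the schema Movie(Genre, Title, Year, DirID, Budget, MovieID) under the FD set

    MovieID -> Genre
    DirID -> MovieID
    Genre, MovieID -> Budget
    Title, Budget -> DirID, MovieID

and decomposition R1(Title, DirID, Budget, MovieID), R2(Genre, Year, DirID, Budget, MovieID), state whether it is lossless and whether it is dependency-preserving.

lossy but dependency-preserving

Lossless test: (DirID, Budget, MovieID)⁺ = {Genre, DirID, Budget, MovieID}, which is a superkey of neither fragment — lossy.
Dependency preservation: every FD's attributes lie within a single fragment, so each can be enforced locally — preserved.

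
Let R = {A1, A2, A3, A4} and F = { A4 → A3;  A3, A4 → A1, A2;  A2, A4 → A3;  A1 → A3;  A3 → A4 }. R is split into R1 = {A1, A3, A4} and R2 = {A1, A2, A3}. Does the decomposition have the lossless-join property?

Yes

Common attributes: R1 ∩ R2 = {A1, A3}.
Closure of {A1, A3}: A3 → A4 applies, adding A4; A3, A4 → A1, A2 applies, adding A2. So (A1, A3)⁺ = {A1, A2, A3, A4}.
This closure contains every attribute of R1, so R1 ∩ R2 → R1. The join is lossless.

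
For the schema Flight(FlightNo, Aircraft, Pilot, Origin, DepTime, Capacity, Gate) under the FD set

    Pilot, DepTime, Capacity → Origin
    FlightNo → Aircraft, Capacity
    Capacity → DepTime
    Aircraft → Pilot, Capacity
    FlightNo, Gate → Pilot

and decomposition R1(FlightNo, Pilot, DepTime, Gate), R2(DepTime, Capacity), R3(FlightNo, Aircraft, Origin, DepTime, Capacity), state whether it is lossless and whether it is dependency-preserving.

Lossless test (chase): Rows 1 and 3 agree on FlightNo; apply FlightNo→Aircraft, Capacity and equate their Aircraft, Capacity entries. Rows 1 and 3 agree on Aircraft; apply Aircraft→Pilot, Capacity and equate their Pilot, Capacity entries. Rows 1 and 3 agree on Pilot, DepTime, Capacity; apply Pilot, DepTime, Capacity→Origin and equate their Origin entries. Row 1 is now all distinguished symbols — the join is lossless.
Dependency preservation: the restricted closure of {Pilot, DepTime, Capacity} across the fragments never reaches {Origin}, so Pilot, DepTime, Capacity → Origin cannot be enforced without a join — not preserved.

lossless but not dependency-preserving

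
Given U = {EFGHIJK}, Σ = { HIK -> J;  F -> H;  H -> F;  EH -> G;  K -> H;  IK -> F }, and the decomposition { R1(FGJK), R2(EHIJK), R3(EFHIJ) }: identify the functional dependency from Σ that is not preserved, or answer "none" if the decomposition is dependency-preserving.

EH -> G

Check EH → G: no single fragment contains all of {EGH}, and the restricted closure of {EH} across the fragments never reaches {G}.
HIK → J is preserved.
F → H is preserved.
H → F is preserved.
K → H is preserved.
IK → F is preserved.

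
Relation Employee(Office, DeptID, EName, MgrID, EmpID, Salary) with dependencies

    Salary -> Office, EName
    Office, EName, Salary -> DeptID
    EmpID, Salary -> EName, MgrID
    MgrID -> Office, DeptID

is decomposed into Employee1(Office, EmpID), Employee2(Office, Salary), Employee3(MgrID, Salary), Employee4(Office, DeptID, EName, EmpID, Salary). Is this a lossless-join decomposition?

Chase test. Columns are Office, DeptID, EName, MgrID, EmpID, Salary; row i has aⱼ where attribute j ∈ Employeei, else bᵢⱼ.
Initial tableau (one row per fragment):
  row 1: a1 b12 b13 b14 a5 b16
  row 2: a1 b22 b23 b24 b25 a6
  row 3: b31 b32 b33 a4 b35 a6
  row 4: a1 a2 a3 b44 a5 a6
Rows 2 and 3 agree on Salary; apply Salary→Office, EName and equate their Office, EName entries.
Rows 2 and 4 agree on Salary; apply Salary→Office, EName and equate their Office, EName entries.
Rows 2 and 3 agree on Office, EName, Salary; apply Office, EName, Salary→DeptID and equate their DeptID entries.
Rows 2 and 4 agree on Office, EName, Salary; apply Office, EName, Salary→DeptID and equate their DeptID entries.
No row becomes fully distinguished — the join is lossy.

No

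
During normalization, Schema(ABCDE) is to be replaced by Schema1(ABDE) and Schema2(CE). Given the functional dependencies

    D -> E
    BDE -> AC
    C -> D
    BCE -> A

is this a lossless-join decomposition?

No

Common attributes: Schema1 ∩ Schema2 = {E}.
No dependency enlarges {E}, so (E)⁺ = {E}.
The closure contains neither all of Schema1 = {ABDE} nor all of Schema2 = {CE}, so the common attributes are not a superkey of either fragment. The join is lossy.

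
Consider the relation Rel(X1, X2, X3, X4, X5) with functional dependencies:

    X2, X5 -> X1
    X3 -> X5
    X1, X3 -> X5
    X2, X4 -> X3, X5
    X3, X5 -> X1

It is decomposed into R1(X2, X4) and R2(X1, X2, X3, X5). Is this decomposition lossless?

Common attributes: R1 ∩ R2 = {X2}.
No dependency enlarges {X2}, so (X2)⁺ = {X2}.
The closure contains neither all of R1 = {X2, X4} nor all of R2 = {X1, X2, X3, X5}, so the common attributes are not a superkey of either fragment. The join is lossy.

No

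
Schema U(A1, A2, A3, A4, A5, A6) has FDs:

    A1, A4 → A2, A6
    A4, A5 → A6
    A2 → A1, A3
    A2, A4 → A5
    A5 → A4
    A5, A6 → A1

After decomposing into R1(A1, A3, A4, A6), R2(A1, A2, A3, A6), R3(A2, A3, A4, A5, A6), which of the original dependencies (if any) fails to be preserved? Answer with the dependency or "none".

Check A1, A4 → A2, A6: no single fragment contains all of {A1, A2, A4, A6}, and the restricted closure of {A1, A4} across the fragments never reaches {A2, A6}.
A4, A5 → A6 is preserved.
A2 → A1, A3 is preserved.
A2, A4 → A5 is preserved.
A5 → A4 is preserved.
A5, A6 → A1 is preserved.

A1, A4 → A2, A6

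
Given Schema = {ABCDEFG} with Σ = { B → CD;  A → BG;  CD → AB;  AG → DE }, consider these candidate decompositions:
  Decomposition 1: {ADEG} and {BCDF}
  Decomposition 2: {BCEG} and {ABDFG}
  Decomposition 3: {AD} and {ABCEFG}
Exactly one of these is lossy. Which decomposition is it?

Decomposition 1

Decomposition 1: common = {D}, closure = {D} → lossy.
Decomposition 2: common = {BG}, closure = {ABCDEG} → lossless.
Decomposition 3: common = {A}, closure = {ABCDEG} → lossless.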